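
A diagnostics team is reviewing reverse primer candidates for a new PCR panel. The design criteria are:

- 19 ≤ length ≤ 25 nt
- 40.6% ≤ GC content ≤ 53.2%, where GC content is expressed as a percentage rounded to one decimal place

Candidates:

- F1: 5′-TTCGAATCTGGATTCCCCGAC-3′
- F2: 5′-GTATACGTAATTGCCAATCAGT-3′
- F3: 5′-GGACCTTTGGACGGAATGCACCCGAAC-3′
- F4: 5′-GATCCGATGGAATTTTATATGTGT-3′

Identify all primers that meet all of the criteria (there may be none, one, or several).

F1 only.

F1 (21 nt, A=4 T=6 G=4 C=7): length 21 ✓; GC 11/21 = 52.4% ✓ — passes.
F2 (22 nt, A=7 T=7 G=4 C=4): length 22 ✓; GC 8/22 = 36.4%, outside 40.6–53.2% ✗ — fails.
F3 (27 nt, A=7 T=4 G=8 C=8): length 27, outside 19–25 ✗; GC 16/27 = 59.3%, outside 40.6–53.2% ✗ — fails.
F4 (24 nt, A=6 T=10 G=6 C=2): length 24 ✓; GC 8/24 = 33.3%, outside 40.6–53.2% ✗ — fails.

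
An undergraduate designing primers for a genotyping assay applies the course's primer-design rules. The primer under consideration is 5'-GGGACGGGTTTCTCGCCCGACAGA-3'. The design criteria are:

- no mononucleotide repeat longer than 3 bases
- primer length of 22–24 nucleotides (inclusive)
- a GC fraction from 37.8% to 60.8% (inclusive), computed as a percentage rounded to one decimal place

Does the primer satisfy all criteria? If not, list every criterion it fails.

Fails: GC content.

Base counts: A=4, T=4, G=9, C=7 (length 24).
homopolymer run: longest run = 3 ✓
length: length 24 ✓
GC content: GC 16/24 = 66.7%, outside 37.8–60.8% ✗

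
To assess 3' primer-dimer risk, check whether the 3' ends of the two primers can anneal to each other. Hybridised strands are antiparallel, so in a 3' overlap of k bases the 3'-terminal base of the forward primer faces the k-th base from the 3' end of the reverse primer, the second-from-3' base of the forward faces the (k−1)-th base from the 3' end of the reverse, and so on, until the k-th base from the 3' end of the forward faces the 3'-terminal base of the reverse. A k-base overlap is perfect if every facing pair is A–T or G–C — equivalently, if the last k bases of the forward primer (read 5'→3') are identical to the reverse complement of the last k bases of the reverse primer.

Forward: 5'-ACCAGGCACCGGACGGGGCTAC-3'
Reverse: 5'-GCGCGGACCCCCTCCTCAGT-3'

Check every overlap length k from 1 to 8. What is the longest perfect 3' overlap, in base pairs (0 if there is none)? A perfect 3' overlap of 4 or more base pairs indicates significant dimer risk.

Last 8 bases (5'→3') — forward …GGGGCTAC, reverse …TCCTCAGT.
Reverse complement of the reverse primer's last 8 bases: ACTGAGGA; its first k bases are the reverse complement of the reverse primer's last k bases, so a perfect k-base overlap needs the forward primer's last k bases to equal them.
Comparing (forward last k vs required): k=1: C vs A ✗; k=2: AC vs AC ✓; k=3: TAC vs ACT ✗; k=4: CTAC vs ACTG ✗; k=5: GCTAC vs ACTGA ✗; k=6: GGCTAC vs ACTGAG ✗; k=7: GGGCTAC vs ACTGAGG ✗; k=8: GGGGCTAC vs ACTGAGGA ✗.
Only k = 2 is perfect, so the longest perfect 3' overlap is 2.

Longest perfect overlap: 2 complementary base pairs; below the dimer-risk threshold (threshold 4).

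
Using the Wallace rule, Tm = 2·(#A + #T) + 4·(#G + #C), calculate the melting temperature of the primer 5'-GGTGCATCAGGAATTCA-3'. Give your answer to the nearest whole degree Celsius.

50°C

Base counts: A=5, T=4, G=5, C=3 (length 17).
Tm = 2·(5+4) + 4·(5+3) = 2·9 + 4·8 = 18 + 32 = 50°C.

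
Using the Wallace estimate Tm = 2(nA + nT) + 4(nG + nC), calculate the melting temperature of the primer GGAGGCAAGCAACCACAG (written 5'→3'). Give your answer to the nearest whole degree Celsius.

Base counts: A=7, T=0, G=6, C=5 (length 18).
Tm = 2·(7+0) + 4·(6+5) = 2·7 + 4·11 = 14 + 44 = 58°C.

58°C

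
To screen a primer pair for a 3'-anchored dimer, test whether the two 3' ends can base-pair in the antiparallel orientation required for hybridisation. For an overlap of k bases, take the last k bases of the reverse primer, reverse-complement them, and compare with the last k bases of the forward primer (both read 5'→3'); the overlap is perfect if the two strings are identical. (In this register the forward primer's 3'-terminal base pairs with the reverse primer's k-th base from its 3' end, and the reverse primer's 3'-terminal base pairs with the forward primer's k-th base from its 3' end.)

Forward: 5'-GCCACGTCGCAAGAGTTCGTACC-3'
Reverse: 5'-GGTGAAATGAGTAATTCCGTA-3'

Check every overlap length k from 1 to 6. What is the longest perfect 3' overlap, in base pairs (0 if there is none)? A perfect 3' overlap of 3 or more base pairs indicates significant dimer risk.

Longest perfect overlap: 0 complementary base pairs; below the dimer-risk threshold (threshold 3).

Last 6 bases (5'→3') — forward …CGTACC, reverse …TCCGTA.
Reverse complement of the reverse primer's last 6 bases: TACGGA; its first k bases are the reverse complement of the reverse primer's last k bases, so a perfect k-base overlap needs the forward primer's last k bases to equal them.
Comparing (forward last k vs required): k=1: C vs T ✗; k=2: CC vs TA ✗; k=3: ACC vs TAC ✗; k=4: TACC vs TACG ✗; k=5: GTACC vs TACGG ✗; k=6: CGTACC vs TACGGA ✗.
No overlap length from 1 to 6 is perfect, so the longest perfect 3' overlap is 0.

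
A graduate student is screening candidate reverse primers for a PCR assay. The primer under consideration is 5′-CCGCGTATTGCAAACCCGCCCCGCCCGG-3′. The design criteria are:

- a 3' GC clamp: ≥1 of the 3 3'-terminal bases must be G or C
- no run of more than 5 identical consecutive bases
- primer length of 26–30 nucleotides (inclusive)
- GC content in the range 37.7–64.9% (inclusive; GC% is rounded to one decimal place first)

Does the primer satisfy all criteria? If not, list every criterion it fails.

Base counts: A=4, T=3, G=7, C=14 (length 28).
GC clamp: 3' end CGG has 3 G/C ✓
homopolymer run: longest run = 4 ✓
length: length 28 ✓
GC content: GC 21/28 = 75.0%, outside 37.7–64.9% ✗

Fails: GC content.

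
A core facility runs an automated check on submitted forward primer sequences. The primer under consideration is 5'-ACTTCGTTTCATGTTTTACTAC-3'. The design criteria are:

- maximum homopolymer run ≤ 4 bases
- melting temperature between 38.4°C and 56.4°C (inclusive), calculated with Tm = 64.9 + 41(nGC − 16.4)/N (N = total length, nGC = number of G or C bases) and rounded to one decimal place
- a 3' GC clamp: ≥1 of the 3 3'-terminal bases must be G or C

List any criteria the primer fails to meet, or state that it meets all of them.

Base counts: A=4, T=11, G=2, C=5 (length 22).
homopolymer run: longest run = 4 ✓
Tm: Tm = 64.9 + 41·(7 − 16.4)/22 = 47.4°C ✓
GC clamp: 3' end TAC has 1 G/C ✓

Meets all criteria.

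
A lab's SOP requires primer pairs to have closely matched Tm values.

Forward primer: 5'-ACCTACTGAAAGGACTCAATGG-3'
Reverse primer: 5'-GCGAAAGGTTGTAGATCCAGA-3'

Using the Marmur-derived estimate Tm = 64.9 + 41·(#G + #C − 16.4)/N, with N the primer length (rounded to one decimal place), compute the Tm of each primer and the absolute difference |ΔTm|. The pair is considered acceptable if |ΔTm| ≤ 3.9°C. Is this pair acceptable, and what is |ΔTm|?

Forward: G+C = 10, N = 22 → Tm = 64.9 + 41·(10 − 16.4)/22 = 53.0°C.
Reverse: G+C = 10, N = 21 → Tm = 64.9 + 41·(10 − 16.4)/21 = 52.4°C.
|ΔTm| = |53.0 − 52.4| = 0.6°C, ≤ 3.9°C.

|ΔTm| = 0.6°C; the pair is acceptable.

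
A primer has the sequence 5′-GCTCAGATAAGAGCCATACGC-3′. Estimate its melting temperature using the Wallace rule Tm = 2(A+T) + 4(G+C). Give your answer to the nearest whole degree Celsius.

Base counts: A=7, T=3, G=5, C=6 (length 21).
Tm = 2·(7+3) + 4·(5+6) = 2·10 + 4·11 = 20 + 44 = 64°C.

64°C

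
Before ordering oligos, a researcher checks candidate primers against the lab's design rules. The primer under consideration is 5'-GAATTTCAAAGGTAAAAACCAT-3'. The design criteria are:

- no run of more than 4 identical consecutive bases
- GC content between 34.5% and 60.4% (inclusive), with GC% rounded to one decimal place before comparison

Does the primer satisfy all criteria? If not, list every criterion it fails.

Base counts: A=11, T=5, G=3, C=3 (length 22).
homopolymer run: longest run = 5, exceeds 4 ✗
GC content: GC 6/22 = 27.3%, outside 34.5–60.4% ✗

Fails: homopolymer run, GC content.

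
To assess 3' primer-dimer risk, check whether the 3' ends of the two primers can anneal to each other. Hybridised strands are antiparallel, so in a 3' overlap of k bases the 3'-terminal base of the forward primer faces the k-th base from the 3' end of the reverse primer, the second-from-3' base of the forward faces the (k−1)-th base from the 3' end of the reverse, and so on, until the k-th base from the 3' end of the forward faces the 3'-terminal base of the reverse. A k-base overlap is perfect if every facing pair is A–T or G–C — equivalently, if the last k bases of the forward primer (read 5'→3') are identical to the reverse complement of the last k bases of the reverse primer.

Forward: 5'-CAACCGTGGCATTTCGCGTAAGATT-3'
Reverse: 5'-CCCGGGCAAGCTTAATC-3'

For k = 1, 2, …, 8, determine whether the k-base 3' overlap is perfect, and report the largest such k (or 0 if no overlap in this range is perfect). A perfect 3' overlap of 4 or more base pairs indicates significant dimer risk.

Last 8 bases (5'→3') — forward …GTAAGATT, reverse …GCTTAATC.
Reverse complement of the reverse primer's last 8 bases: GATTAAGC; its first k bases are the reverse complement of the reverse primer's last k bases, so a perfect k-base overlap needs the forward primer's last k bases to equal them.
Comparing (forward last k vs required): k=1: T vs G ✗; k=2: TT vs GA ✗; k=3: ATT vs GAT ✗; k=4: GATT vs GATT ✓; k=5: AGATT vs GATTA ✗; k=6: AAGATT vs GATTAA ✗; k=7: TAAGATT vs GATTAAG ✗; k=8: GTAAGATT vs GATTAAGC ✗.
Only k = 4 is perfect, so the longest perfect 3' overlap is 4.

Longest perfect overlap: 4 complementary base pairs; significant dimer risk (threshold 4).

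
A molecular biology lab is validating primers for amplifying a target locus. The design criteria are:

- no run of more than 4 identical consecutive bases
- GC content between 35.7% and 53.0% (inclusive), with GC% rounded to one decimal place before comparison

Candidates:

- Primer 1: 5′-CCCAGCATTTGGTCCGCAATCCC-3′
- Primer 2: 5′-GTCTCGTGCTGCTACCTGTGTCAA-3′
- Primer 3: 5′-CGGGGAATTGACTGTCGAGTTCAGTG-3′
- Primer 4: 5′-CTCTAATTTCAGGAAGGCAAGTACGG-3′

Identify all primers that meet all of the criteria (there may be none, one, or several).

Primer 1 (23 nt, A=4 T=5 G=4 C=10): longest run = 3 ✓; GC 14/23 = 60.9%, outside 35.7–53.0% ✗ — fails.
Primer 2 (24 nt, A=3 T=8 G=6 C=7): longest run = 2 ✓; GC 13/24 = 54.2%, outside 35.7–53.0% ✗ — fails.
Primer 3 (26 nt, A=5 T=7 G=10 C=4): longest run = 4 ✓; GC 14/26 = 53.8%, outside 35.7–53.0% ✗ — fails.
Primer 4 (26 nt, A=8 T=6 G=7 C=5): longest run = 3 ✓; GC 12/26 = 46.2% ✓ — passes.

Primer 4 only.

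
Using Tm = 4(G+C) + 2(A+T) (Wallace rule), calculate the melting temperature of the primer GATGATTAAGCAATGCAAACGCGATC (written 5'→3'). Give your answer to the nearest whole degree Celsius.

74°C

Base counts: A=10, T=5, G=6, C=5 (length 26).
Tm = 2·(10+5) + 4·(6+5) = 2·15 + 4·11 = 30 + 44 = 74°C.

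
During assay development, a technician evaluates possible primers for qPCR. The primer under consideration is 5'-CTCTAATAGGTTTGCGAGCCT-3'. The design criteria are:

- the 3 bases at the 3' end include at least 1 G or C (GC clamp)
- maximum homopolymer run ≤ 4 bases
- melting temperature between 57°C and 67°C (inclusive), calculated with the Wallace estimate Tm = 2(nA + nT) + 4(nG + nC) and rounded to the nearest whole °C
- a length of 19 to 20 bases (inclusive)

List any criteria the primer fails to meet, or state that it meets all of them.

Fails: length.

Base counts: A=4, T=7, G=5, C=5 (length 21).
GC clamp: 3' end CCT has 2 G/C ✓
homopolymer run: longest run = 3 ✓
Tm: Tm = 2·11 + 4·10 = 62°C ✓
length: length 21, outside 19–20 ✗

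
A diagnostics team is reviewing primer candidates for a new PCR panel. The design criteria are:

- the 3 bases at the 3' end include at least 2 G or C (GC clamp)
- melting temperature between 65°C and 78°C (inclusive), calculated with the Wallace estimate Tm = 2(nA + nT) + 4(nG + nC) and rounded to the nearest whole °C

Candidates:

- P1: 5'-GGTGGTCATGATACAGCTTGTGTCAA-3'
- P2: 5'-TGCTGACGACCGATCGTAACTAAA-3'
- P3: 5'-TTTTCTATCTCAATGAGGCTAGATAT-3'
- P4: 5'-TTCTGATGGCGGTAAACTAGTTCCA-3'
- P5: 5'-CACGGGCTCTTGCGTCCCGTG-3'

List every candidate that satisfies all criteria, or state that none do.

P4 and P5.

P1 (26 nt, A=6 T=8 G=8 C=4): 3' end CAA has 1 G/C, need ≥2 ✗; Tm = 2·14 + 4·12 = 76°C ✓ — fails.
P2 (24 nt, A=8 T=5 G=5 C=6): 3' end AAA has 0 G/C, need ≥2 ✗; Tm = 2·13 + 4·11 = 70°C ✓ — fails.
P3 (26 nt, A=7 T=11 G=4 C=4): 3' end TAT has 0 G/C, need ≥2 ✗; Tm = 2·18 + 4·8 = 68°C ✓ — fails.
P4 (25 nt, A=6 T=8 G=6 C=5): 3' end CCA has 2 G/C ✓; Tm = 2·14 + 4·11 = 72°C ✓ — passes.
P5 (21 nt, A=1 T=5 G=7 C=8): 3' end GTG has 2 G/C ✓; Tm = 2·6 + 4·15 = 72°C ✓ — passes.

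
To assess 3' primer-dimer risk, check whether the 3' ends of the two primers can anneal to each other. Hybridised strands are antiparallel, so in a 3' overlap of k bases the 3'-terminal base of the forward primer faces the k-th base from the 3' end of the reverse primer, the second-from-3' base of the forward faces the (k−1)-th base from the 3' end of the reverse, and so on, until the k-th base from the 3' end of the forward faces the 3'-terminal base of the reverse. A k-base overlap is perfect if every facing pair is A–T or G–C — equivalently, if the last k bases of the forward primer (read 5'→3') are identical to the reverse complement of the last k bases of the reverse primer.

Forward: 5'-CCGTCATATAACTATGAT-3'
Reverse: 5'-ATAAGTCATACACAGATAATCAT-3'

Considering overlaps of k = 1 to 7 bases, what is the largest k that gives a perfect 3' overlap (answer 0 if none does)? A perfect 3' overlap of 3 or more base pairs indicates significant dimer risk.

Longest perfect overlap: 5 complementary base pairs; significant dimer risk (threshold 3).

Last 7 bases (5'→3') — forward …CTATGAT, reverse …TAATCAT.
Reverse complement of the reverse primer's last 7 bases: ATGATTA; its first k bases are the reverse complement of the reverse primer's last k bases, so a perfect k-base overlap needs the forward primer's last k bases to equal them.
Comparing (forward last k vs required): k=1: T vs A ✗; k=2: AT vs AT ✓; k=3: GAT vs ATG ✗; k=4: TGAT vs ATGA ✗; k=5: ATGAT vs ATGAT ✓; k=6: TATGAT vs ATGATT ✗; k=7: CTATGAT vs ATGATTA ✗.
Perfect overlaps at k = 2, 5; the largest is 5.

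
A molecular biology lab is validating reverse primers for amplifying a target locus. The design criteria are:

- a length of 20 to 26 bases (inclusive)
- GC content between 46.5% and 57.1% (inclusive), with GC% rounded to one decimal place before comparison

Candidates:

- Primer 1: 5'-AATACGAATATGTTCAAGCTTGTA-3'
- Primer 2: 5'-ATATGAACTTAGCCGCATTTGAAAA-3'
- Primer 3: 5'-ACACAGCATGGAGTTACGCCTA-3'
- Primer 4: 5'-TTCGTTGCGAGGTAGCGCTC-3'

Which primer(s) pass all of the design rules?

Primer 3 only.

Primer 1 (24 nt, A=9 T=8 G=4 C=3): length 24 ✓; GC 7/24 = 29.2%, outside 46.5–57.1% ✗ — fails.
Primer 2 (25 nt, A=10 T=7 G=4 C=4): length 25 ✓; GC 8/25 = 32.0%, outside 46.5–57.1% ✗ — fails.
Primer 3 (22 nt, A=7 T=4 G=5 C=6): length 22 ✓; GC 11/22 = 50.0% ✓ — passes.
Primer 4 (20 nt, A=2 T=6 G=7 C=5): length 20 ✓; GC 12/20 = 60.0%, outside 46.5–57.1% ✗ — fails.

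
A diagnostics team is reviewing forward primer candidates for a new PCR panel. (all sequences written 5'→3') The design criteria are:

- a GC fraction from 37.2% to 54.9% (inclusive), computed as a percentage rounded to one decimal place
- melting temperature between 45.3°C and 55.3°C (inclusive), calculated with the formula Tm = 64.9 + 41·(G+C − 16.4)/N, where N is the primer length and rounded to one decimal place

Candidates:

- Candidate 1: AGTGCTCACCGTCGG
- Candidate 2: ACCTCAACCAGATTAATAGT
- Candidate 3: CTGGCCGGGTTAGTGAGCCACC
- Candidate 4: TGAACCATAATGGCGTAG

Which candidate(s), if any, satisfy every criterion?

Candidate 1 (15 nt, A=2 T=3 G=5 C=5): GC 10/15 = 66.7%, outside 37.2–54.9% ✗; Tm = 64.9 + 41·(10 − 16.4)/15 = 47.4°C ✓ — fails.
Candidate 2 (20 nt, A=8 T=5 G=2 C=5): GC 7/20 = 35.0%, outside 37.2–54.9% ✗; Tm = 64.9 + 41·(7 − 16.4)/20 = 45.6°C ✓ — fails.
Candidate 3 (22 nt, A=3 T=4 G=8 C=7): GC 15/22 = 68.2%, outside 37.2–54.9% ✗; Tm = 64.9 + 41·(15 − 16.4)/22 = 62.3°C, outside 45.3–55.3°C ✗ — fails.
Candidate 4 (18 nt, A=6 T=4 G=5 C=3): GC 8/18 = 44.4% ✓; Tm = 64.9 + 41·(8 − 16.4)/18 = 45.8°C ✓ — passes.

Candidate 4 only.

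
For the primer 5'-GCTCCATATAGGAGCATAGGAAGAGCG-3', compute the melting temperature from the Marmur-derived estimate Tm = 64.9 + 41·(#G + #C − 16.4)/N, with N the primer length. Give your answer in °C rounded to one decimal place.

61.3°C

Base counts: A=9, T=4, G=9, C=5; G+C = 14, N = 27.
Tm = 64.9 + 41·(14 − 16.4)/27 = 64.9 + -98.40/27 = 61.3°C.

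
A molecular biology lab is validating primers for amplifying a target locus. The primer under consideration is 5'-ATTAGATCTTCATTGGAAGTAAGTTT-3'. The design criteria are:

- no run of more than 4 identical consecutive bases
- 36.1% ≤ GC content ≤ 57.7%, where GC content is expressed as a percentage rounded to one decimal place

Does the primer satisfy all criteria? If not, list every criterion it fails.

Fails: GC content.

Base counts: A=8, T=11, G=5, C=2 (length 26).
homopolymer run: longest run = 3 ✓
GC content: GC 7/26 = 26.9%, outside 36.1–57.7% ✗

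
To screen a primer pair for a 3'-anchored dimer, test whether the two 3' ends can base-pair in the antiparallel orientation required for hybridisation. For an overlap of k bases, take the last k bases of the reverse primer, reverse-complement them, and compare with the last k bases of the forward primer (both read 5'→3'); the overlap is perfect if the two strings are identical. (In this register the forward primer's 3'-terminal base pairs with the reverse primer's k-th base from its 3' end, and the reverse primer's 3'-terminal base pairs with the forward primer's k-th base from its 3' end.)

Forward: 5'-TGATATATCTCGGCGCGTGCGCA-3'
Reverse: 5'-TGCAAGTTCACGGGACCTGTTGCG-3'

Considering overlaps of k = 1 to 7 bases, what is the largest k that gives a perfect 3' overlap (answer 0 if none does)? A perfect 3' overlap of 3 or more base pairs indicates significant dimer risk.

Last 7 bases (5'→3') — forward …GTGCGCA, reverse …TGTTGCG.
Reverse complement of the reverse primer's last 7 bases: CGCAACA; its first k bases are the reverse complement of the reverse primer's last k bases, so a perfect k-base overlap needs the forward primer's last k bases to equal them.
Comparing (forward last k vs required): k=1: A vs C ✗; k=2: CA vs CG ✗; k=3: GCA vs CGC ✗; k=4: CGCA vs CGCA ✓; k=5: GCGCA vs CGCAA ✗; k=6: TGCGCA vs CGCAAC ✗; k=7: GTGCGCA vs CGCAACA ✗.
Only k = 4 is perfect, so the longest perfect 3' overlap is 4.

Longest perfect overlap: 4 complementary base pairs; significant dimer risk (threshold 3).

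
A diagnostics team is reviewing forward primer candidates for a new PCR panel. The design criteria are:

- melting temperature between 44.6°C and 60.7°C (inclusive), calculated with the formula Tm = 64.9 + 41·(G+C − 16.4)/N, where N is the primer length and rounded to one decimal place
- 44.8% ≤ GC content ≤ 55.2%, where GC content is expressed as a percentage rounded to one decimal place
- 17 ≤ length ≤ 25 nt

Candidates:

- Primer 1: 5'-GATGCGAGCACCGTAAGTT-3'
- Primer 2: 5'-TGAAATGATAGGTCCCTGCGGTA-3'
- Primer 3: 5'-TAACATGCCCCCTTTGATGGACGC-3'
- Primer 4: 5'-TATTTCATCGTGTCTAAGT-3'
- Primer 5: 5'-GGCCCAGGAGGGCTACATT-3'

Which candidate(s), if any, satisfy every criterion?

Primer 1, Primer 2 and Primer 3.

Primer 1 (19 nt, A=5 T=4 G=6 C=4): Tm = 64.9 + 41·(10 − 16.4)/19 = 51.1°C ✓; GC 10/19 = 52.6% ✓; length 19 ✓ — passes.
Primer 2 (23 nt, A=6 T=6 G=7 C=4): Tm = 64.9 + 41·(11 − 16.4)/23 = 55.3°C ✓; GC 11/23 = 47.8% ✓; length 23 ✓ — passes.
Primer 3 (24 nt, A=5 T=6 G=5 C=8): Tm = 64.9 + 41·(13 − 16.4)/24 = 59.1°C ✓; GC 13/24 = 54.2% ✓; length 24 ✓ — passes.
Primer 4 (19 nt, A=4 T=9 G=3 C=3): Tm = 64.9 + 41·(6 − 16.4)/19 = 42.5°C, outside 44.6–60.7°C ✗; GC 6/19 = 31.6%, outside 44.8–55.2% ✗; length 19 ✓ — fails.
Primer 5 (19 nt, A=4 T=3 G=7 C=5): Tm = 64.9 + 41·(12 − 16.4)/19 = 55.4°C ✓; GC 12/19 = 63.2%, outside 44.8–55.2% ✗; length 19 ✓ — fails.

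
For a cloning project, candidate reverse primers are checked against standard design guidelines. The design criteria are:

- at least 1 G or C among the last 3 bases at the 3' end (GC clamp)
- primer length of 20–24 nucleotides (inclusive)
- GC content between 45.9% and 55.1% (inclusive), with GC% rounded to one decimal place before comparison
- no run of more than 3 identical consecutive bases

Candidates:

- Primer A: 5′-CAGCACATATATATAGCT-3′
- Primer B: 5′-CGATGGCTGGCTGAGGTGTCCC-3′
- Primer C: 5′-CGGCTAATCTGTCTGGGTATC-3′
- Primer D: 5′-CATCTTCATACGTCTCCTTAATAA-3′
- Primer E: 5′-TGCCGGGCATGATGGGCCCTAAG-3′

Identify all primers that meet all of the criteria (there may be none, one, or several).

Primer A (18 nt, A=7 T=5 G=2 C=4): 3' end GCT has 2 G/C ✓; length 18, outside 20–24 ✗; GC 6/18 = 33.3%, outside 45.9–55.1% ✗; longest run = 1 ✓ — fails.
Primer B (22 nt, A=2 T=5 G=9 C=6): 3' end CCC has 3 G/C ✓; length 22 ✓; GC 15/22 = 68.2%, outside 45.9–55.1% ✗; longest run = 3 ✓ — fails.
Primer C (21 nt, A=3 T=7 G=6 C=5): 3' end ATC has 1 G/C ✓; length 21 ✓; GC 11/21 = 52.4% ✓; longest run = 3 ✓ — passes.
Primer D (24 nt, A=7 T=9 G=1 C=7): 3' end TAA has 0 G/C, need ≥1 ✗; length 24 ✓; GC 8/24 = 33.3%, outside 45.9–55.1% ✗; longest run = 2 ✓ — fails.
Primer E (23 nt, A=4 T=4 G=9 C=6): 3' end AAG has 1 G/C ✓; length 23 ✓; GC 15/23 = 65.2%, outside 45.9–55.1% ✗; longest run = 3 ✓ — fails.

Primer C only.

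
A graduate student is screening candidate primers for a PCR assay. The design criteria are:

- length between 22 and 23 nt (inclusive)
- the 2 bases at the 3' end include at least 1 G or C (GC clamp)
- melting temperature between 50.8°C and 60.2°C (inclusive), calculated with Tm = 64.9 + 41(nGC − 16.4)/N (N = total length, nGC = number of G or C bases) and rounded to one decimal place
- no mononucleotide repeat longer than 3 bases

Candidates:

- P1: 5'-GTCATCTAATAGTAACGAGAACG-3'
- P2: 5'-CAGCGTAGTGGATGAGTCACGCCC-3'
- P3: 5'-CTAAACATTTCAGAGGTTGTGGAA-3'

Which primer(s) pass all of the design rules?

P1 (23 nt, A=9 T=5 G=5 C=4): length 23 ✓; 3' end CG has 2 G/C ✓; Tm = 64.9 + 41·(9 − 16.4)/23 = 51.7°C ✓; longest run = 2 ✓ — passes.
P2 (24 nt, A=5 T=4 G=8 C=7): length 24, outside 22–23 ✗; 3' end CC has 2 G/C ✓; Tm = 64.9 + 41·(15 − 16.4)/24 = 62.5°C, outside 50.8–60.2°C ✗; longest run = 3 ✓ — fails.
P3 (24 nt, A=8 T=7 G=6 C=3): length 24, outside 22–23 ✗; 3' end AA has 0 G/C, need ≥1 ✗; Tm = 64.9 + 41·(9 − 16.4)/24 = 52.3°C ✓; longest run = 3 ✓ — fails.

P1 only.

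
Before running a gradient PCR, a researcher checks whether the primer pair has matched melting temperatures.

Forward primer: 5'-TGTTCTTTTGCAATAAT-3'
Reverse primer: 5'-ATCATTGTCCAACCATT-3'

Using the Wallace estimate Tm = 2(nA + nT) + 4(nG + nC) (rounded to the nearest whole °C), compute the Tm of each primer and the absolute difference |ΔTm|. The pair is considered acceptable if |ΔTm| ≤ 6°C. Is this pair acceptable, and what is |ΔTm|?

|ΔTm| = 4°C; the pair is acceptable.

Forward: A=4 T=9 G=2 C=2 → Tm = 2·13 + 4·4 = 42°C.
Reverse: A=5 T=6 G=1 C=5 → Tm = 2·11 + 4·6 = 46°C.
|ΔTm| = |42 − 46| = 4°C, ≤ 6°C.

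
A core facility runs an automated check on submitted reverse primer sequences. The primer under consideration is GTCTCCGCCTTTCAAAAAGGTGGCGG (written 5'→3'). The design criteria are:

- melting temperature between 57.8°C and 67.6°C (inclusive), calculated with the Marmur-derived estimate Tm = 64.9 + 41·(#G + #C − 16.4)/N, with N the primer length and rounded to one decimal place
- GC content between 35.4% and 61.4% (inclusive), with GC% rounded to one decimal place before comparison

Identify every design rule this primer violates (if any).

Base counts: A=5, T=6, G=8, C=7 (length 26).
Tm: Tm = 64.9 + 41·(15 − 16.4)/26 = 62.7°C ✓
GC content: GC 15/26 = 57.7% ✓

Meets all criteria.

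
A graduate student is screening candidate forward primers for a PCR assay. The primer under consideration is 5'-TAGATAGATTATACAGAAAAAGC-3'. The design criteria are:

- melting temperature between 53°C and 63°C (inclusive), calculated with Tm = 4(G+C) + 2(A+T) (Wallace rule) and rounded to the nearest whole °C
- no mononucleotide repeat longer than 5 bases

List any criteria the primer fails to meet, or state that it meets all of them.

Base counts: A=12, T=5, G=4, C=2 (length 23).
Tm: Tm = 2·17 + 4·6 = 58°C ✓
homopolymer run: longest run = 5 ✓

Meets all criteria.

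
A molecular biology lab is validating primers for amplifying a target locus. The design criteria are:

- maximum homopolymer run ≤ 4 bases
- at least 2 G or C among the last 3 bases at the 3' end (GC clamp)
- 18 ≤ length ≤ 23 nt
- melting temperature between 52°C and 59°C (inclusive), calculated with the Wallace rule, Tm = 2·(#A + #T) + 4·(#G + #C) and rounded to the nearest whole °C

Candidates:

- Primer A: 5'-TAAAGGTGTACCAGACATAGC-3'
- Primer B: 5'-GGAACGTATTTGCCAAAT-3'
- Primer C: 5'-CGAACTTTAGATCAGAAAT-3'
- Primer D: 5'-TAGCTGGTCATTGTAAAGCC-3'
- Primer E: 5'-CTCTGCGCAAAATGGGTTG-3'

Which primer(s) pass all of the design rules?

Primer A (21 nt, A=8 T=4 G=5 C=4): longest run = 3 ✓; 3' end AGC has 2 G/C ✓; length 21 ✓; Tm = 2·12 + 4·9 = 60°C, outside 52–59°C ✗ — fails.
Primer B (18 nt, A=6 T=5 G=4 C=3): longest run = 3 ✓; 3' end AAT has 0 G/C, need ≥2 ✗; length 18 ✓; Tm = 2·11 + 4·7 = 50°C, outside 52–59°C ✗ — fails.
Primer C (19 nt, A=8 T=5 G=3 C=3): longest run = 3 ✓; 3' end AAT has 0 G/C, need ≥2 ✗; length 19 ✓; Tm = 2·13 + 4·6 = 50°C, outside 52–59°C ✗ — fails.
Primer D (20 nt, A=5 T=6 G=5 C=4): longest run = 3 ✓; 3' end GCC has 3 G/C ✓; length 20 ✓; Tm = 2·11 + 4·9 = 58°C ✓ — passes.
Primer E (19 nt, A=4 T=5 G=6 C=4): longest run = 4 ✓; 3' end TTG has 1 G/C, need ≥2 ✗; length 19 ✓; Tm = 2·9 + 4·10 = 58°C ✓ — fails.

Primer D only.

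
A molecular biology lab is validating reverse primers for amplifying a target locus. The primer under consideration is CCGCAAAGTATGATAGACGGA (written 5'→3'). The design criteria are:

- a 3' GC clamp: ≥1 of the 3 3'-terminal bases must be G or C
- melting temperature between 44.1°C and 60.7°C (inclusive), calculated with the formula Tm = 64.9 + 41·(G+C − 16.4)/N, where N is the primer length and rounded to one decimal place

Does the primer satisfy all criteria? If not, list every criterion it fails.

Base counts: A=8, T=3, G=6, C=4 (length 21).
GC clamp: 3' end GGA has 2 G/C ✓
Tm: Tm = 64.9 + 41·(10 − 16.4)/21 = 52.4°C ✓

Meets all criteria.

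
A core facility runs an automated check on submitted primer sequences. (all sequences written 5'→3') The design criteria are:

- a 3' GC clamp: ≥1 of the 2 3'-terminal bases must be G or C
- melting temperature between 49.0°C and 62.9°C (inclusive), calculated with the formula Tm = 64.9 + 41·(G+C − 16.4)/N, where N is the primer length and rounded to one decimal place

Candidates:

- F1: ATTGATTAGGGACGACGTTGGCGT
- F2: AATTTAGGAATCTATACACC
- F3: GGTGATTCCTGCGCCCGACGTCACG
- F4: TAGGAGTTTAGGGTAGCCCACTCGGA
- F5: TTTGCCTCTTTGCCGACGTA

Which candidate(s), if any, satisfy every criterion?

F1 and F4.

F1 (24 nt, A=5 T=7 G=9 C=3): 3' end GT has 1 G/C ✓; Tm = 64.9 + 41·(12 − 16.4)/24 = 57.4°C ✓ — passes.
F2 (20 nt, A=8 T=6 G=2 C=4): 3' end CC has 2 G/C ✓; Tm = 64.9 + 41·(6 − 16.4)/20 = 43.6°C, outside 49.0–62.9°C ✗ — fails.
F3 (25 nt, A=3 T=5 G=8 C=9): 3' end CG has 2 G/C ✓; Tm = 64.9 + 41·(17 − 16.4)/25 = 65.9°C, outside 49.0–62.9°C ✗ — fails.
F4 (26 nt, A=6 T=6 G=9 C=5): 3' end GA has 1 G/C ✓; Tm = 64.9 + 41·(14 − 16.4)/26 = 61.1°C ✓ — passes.
F5 (20 nt, A=2 T=8 G=4 C=6): 3' end TA has 0 G/C, need ≥1 ✗; Tm = 64.9 + 41·(10 − 16.4)/20 = 51.8°C ✓ — fails.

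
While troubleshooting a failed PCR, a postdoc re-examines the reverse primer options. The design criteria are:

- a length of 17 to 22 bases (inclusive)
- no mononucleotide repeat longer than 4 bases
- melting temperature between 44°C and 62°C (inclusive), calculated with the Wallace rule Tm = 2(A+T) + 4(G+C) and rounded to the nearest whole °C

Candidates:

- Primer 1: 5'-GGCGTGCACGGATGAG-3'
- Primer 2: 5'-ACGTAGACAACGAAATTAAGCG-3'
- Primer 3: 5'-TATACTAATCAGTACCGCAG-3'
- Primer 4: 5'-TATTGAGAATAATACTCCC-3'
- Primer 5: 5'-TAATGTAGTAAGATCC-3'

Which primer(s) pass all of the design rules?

Primer 2, Primer 3 and Primer 4.

Primer 1 (16 nt, A=3 T=2 G=8 C=3): length 16, outside 17–22 ✗; longest run = 2 ✓; Tm = 2·5 + 4·11 = 54°C ✓ — fails.
Primer 2 (22 nt, A=10 T=3 G=5 C=4): length 22 ✓; longest run = 3 ✓; Tm = 2·13 + 4·9 = 62°C ✓ — passes.
Primer 3 (20 nt, A=7 T=5 G=3 C=5): length 20 ✓; longest run = 2 ✓; Tm = 2·12 + 4·8 = 56°C ✓ — passes.
Primer 4 (19 nt, A=7 T=6 G=2 C=4): length 19 ✓; longest run = 3 ✓; Tm = 2·13 + 4·6 = 50°C ✓ — passes.
Primer 5 (16 nt, A=6 T=5 G=3 C=2): length 16, outside 17–22 ✗; longest run = 2 ✓; Tm = 2·11 + 4·5 = 42°C, outside 44–62°C ✗ — fails.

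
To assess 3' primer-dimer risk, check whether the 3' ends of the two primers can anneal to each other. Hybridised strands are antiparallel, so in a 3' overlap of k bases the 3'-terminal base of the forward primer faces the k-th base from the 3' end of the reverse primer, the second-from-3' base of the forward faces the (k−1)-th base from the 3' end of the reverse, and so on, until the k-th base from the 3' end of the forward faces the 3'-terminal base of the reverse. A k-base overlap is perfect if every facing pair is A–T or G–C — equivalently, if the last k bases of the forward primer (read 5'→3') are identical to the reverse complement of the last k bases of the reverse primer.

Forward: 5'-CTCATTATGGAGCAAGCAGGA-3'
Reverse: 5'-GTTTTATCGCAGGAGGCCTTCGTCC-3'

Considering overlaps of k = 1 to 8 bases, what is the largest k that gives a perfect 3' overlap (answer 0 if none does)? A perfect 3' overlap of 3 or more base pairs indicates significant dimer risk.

Longest perfect overlap: 3 complementary base pairs; significant dimer risk (threshold 3).

Last 8 bases (5'→3') — forward …AAGCAGGA, reverse …CTTCGTCC.
Reverse complement of the reverse primer's last 8 bases: GGACGAAG; its first k bases are the reverse complement of the reverse primer's last k bases, so a perfect k-base overlap needs the forward primer's last k bases to equal them.
Comparing (forward last k vs required): k=1: A vs G ✗; k=2: GA vs GG ✗; k=3: GGA vs GGA ✓; k=4: AGGA vs GGAC ✗; k=5: CAGGA vs GGACG ✗; k=6: GCAGGA vs GGACGA ✗; k=7: AGCAGGA vs GGACGAA ✗; k=8: AAGCAGGA vs GGACGAAG ✗.
Only k = 3 is perfect, so the longest perfect 3' overlap is 3.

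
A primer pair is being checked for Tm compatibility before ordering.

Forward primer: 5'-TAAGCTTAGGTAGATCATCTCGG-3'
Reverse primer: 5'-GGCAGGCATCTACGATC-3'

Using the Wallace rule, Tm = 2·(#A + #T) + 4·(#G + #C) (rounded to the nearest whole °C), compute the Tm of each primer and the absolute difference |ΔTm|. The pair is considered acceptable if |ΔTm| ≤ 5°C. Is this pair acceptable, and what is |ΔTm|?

|ΔTm| = 12°C; the pair is not acceptable.

Forward: A=6 T=7 G=6 C=4 → Tm = 2·13 + 4·10 = 66°C.
Reverse: A=4 T=3 G=5 C=5 → Tm = 2·7 + 4·10 = 54°C.
|ΔTm| = |66 − 54| = 12°C, > 5°C.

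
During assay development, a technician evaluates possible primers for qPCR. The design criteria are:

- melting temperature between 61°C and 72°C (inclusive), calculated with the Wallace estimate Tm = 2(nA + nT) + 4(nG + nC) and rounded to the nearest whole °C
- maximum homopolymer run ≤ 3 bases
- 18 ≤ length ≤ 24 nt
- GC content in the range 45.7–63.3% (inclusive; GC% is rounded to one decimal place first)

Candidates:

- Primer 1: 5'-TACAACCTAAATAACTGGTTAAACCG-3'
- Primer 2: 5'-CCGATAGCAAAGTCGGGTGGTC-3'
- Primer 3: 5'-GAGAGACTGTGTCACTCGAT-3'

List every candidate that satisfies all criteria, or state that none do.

Primer 1 (26 nt, A=11 T=6 G=3 C=6): Tm = 2·17 + 4·9 = 70°C ✓; longest run = 3 ✓; length 26, outside 18–24 ✗; GC 9/26 = 34.6%, outside 45.7–63.3% ✗ — fails.
Primer 2 (22 nt, A=5 T=4 G=8 C=5): Tm = 2·9 + 4·13 = 70°C ✓; longest run = 3 ✓; length 22 ✓; GC 13/22 = 59.1% ✓ — passes.
Primer 3 (20 nt, A=5 T=5 G=6 C=4): Tm = 2·10 + 4·10 = 60°C, outside 61–72°C ✗; longest run = 1 ✓; length 20 ✓; GC 10/20 = 50.0% ✓ — fails.

Primer 2 only.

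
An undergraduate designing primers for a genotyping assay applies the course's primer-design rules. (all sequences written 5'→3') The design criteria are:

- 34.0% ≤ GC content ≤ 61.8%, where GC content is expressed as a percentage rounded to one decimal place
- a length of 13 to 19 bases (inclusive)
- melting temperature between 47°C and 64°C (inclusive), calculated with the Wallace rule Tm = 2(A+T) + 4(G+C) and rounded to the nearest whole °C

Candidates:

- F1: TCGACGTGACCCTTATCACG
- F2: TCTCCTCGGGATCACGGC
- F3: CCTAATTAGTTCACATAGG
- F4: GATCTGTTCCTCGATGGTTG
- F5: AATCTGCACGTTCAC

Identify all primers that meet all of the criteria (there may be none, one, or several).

F1 (20 nt, A=4 T=5 G=4 C=7): GC 11/20 = 55.0% ✓; length 20, outside 13–19 ✗; Tm = 2·9 + 4·11 = 62°C ✓ — fails.
F2 (18 nt, A=2 T=4 G=5 C=7): GC 12/18 = 66.7%, outside 34.0–61.8% ✗; length 18 ✓; Tm = 2·6 + 4·12 = 60°C ✓ — fails.
F3 (19 nt, A=6 T=6 G=3 C=4): GC 7/19 = 36.8% ✓; length 19 ✓; Tm = 2·12 + 4·7 = 52°C ✓ — passes.
F4 (20 nt, A=2 T=8 G=6 C=4): GC 10/20 = 50.0% ✓; length 20, outside 13–19 ✗; Tm = 2·10 + 4·10 = 60°C ✓ — fails.
F5 (15 nt, A=4 T=4 G=2 C=5): GC 7/15 = 46.7% ✓; length 15 ✓; Tm = 2·8 + 4·7 = 44°C, outside 47–64°C ✗ — fails.

F3 only.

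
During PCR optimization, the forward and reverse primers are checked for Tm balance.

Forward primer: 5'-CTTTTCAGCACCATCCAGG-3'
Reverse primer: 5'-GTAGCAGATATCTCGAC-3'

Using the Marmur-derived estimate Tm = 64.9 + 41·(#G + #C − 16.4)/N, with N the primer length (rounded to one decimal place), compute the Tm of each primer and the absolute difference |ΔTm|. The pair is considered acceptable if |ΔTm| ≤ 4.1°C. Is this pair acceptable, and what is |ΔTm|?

Forward: G+C = 10, N = 19 → Tm = 64.9 + 41·(10 − 16.4)/19 = 51.1°C.
Reverse: G+C = 8, N = 17 → Tm = 64.9 + 41·(8 − 16.4)/17 = 44.6°C.
|ΔTm| = |51.1 − 44.6| = 6.5°C, > 4.1°C.

|ΔTm| = 6.5°C; the pair is not acceptable.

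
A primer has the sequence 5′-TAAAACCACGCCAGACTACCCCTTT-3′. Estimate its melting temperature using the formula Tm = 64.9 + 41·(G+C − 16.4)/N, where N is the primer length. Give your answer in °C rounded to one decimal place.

Base counts: A=8, T=5, G=2, C=10; G+C = 12, N = 25.
Tm = 64.9 + 41·(12 − 16.4)/25 = 64.9 + -180.40/25 = 57.7°C.

57.7°C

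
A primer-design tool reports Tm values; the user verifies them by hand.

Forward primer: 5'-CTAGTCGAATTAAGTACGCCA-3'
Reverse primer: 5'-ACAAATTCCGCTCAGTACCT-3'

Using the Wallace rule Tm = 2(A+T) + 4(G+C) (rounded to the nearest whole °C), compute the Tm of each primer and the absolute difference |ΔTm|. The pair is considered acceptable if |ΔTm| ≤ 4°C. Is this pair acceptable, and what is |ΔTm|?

|ΔTm| = 2°C; the pair is acceptable.

Forward: A=7 T=5 G=4 C=5 → Tm = 2·12 + 4·9 = 60°C.
Reverse: A=6 T=5 G=2 C=7 → Tm = 2·11 + 4·9 = 58°C.
|ΔTm| = |60 − 58| = 2°C, ≤ 4°C.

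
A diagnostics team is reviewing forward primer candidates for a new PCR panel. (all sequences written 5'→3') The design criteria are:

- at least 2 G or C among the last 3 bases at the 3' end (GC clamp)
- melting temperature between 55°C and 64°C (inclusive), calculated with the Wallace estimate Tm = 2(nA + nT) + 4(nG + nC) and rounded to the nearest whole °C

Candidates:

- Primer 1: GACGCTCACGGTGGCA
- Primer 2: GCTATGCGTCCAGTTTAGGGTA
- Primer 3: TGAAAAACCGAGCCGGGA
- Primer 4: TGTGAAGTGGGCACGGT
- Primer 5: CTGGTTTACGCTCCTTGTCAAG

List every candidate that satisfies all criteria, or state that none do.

Primer 3 only.

Primer 1 (16 nt, A=3 T=2 G=6 C=5): 3' end GCA has 2 G/C ✓; Tm = 2·5 + 4·11 = 54°C, outside 55–64°C ✗ — fails.
Primer 2 (22 nt, A=4 T=7 G=7 C=4): 3' end GTA has 1 G/C, need ≥2 ✗; Tm = 2·11 + 4·11 = 66°C, outside 55–64°C ✗ — fails.
Primer 3 (18 nt, A=7 T=1 G=6 C=4): 3' end GGA has 2 G/C ✓; Tm = 2·8 + 4·10 = 56°C ✓ — passes.
Primer 4 (17 nt, A=3 T=4 G=8 C=2): 3' end GGT has 2 G/C ✓; Tm = 2·7 + 4·10 = 54°C, outside 55–64°C ✗ — fails.
Primer 5 (22 nt, A=3 T=8 G=5 C=6): 3' end AAG has 1 G/C, need ≥2 ✗; Tm = 2·11 + 4·11 = 66°C, outside 55–64°C ✗ — fails.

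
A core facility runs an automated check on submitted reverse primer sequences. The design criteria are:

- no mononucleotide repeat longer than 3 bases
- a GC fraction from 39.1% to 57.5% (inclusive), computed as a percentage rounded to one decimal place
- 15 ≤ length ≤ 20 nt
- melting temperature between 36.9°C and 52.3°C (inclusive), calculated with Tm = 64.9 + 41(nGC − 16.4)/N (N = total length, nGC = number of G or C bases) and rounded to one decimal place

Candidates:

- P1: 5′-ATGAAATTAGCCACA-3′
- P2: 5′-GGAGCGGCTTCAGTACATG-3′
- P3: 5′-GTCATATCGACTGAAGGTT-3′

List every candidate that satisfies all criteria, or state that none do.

P1 (15 nt, A=7 T=3 G=2 C=3): longest run = 3 ✓; GC 5/15 = 33.3%, outside 39.1–57.5% ✗; length 15 ✓; Tm = 64.9 + 41·(5 − 16.4)/15 = 33.7°C, outside 36.9–52.3°C ✗ — fails.
P2 (19 nt, A=4 T=4 G=7 C=4): longest run = 2 ✓; GC 11/19 = 57.9%, outside 39.1–57.5% ✗; length 19 ✓; Tm = 64.9 + 41·(11 − 16.4)/19 = 53.2°C, outside 36.9–52.3°C ✗ — fails.
P3 (19 nt, A=5 T=6 G=5 C=3): longest run = 2 ✓; GC 8/19 = 42.1% ✓; length 19 ✓; Tm = 64.9 + 41·(8 − 16.4)/19 = 46.8°C ✓ — passes.

P3 only.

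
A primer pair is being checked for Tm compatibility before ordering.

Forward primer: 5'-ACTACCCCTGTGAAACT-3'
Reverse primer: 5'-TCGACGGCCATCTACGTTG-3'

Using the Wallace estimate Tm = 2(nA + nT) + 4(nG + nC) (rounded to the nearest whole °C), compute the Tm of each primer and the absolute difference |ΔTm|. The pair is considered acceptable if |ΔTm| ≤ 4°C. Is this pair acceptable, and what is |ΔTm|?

Forward: A=5 T=4 G=2 C=6 → Tm = 2·9 + 4·8 = 50°C.
Reverse: A=3 T=5 G=5 C=6 → Tm = 2·8 + 4·11 = 60°C.
|ΔTm| = |50 − 60| = 10°C, > 4°C.

|ΔTm| = 10°C; the pair is not acceptable.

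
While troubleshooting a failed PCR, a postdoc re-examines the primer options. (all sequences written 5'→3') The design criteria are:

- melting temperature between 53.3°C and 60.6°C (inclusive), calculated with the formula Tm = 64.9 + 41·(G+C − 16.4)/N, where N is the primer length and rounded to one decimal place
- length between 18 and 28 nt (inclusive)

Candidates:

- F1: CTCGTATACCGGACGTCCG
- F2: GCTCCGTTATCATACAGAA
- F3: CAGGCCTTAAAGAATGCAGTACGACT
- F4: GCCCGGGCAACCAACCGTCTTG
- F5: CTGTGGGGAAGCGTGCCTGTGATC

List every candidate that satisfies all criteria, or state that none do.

F1 (19 nt, A=3 T=4 G=5 C=7): Tm = 64.9 + 41·(12 − 16.4)/19 = 55.4°C ✓; length 19 ✓ — passes.
F2 (19 nt, A=6 T=5 G=3 C=5): Tm = 64.9 + 41·(8 − 16.4)/19 = 46.8°C, outside 53.3–60.6°C ✗; length 19 ✓ — fails.
F3 (26 nt, A=9 T=5 G=6 C=6): Tm = 64.9 + 41·(12 − 16.4)/26 = 58.0°C ✓; length 26 ✓ — passes.
F4 (22 nt, A=4 T=3 G=6 C=9): Tm = 64.9 + 41·(15 − 16.4)/22 = 62.3°C, outside 53.3–60.6°C ✗; length 22 ✓ — fails.
F5 (24 nt, A=3 T=6 G=10 C=5): Tm = 64.9 + 41·(15 − 16.4)/24 = 62.5°C, outside 53.3–60.6°C ✗; length 24 ✓ — fails.

F1 and F3.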